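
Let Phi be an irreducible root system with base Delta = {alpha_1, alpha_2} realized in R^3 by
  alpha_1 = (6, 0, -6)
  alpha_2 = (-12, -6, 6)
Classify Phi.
Compute the Cartan integers a_ij = 2(alpha_i, alpha_j)/(alpha_j, alpha_j); the resulting 2x2 Cartan matrix is
[[2, -1], [-3, 2]].
The roots have two lengths (squared-length ratio 3:1); the short ones are alpha_{1}. The associated Dynkin diagram is two nodes joined by a triple edge (G_2), so the type is G_2.

G_2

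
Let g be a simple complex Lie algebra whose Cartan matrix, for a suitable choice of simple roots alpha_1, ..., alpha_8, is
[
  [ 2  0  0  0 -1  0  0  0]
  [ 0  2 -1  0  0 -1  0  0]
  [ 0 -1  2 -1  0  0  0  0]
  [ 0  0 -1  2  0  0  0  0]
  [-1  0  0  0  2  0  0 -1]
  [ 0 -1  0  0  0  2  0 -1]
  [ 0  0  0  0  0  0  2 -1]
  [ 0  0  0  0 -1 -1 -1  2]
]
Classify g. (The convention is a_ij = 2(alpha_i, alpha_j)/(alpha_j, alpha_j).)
The matrix has rank 8 with 2's on the diagonal. Reading the off-diagonal entries as Dynkin edges (a single edge where a_ij = a_ji = -1; a double or triple edge where a_ij * a_ji = 2 or 3), the diagram is a chain of 7 nodes with one extra node attached to the third node from one end (E_8). One simple-root ordering that puts it in standard form is (alpha_1, alpha_7, alpha_5, alpha_8, alpha_6, alpha_2, alpha_3, alpha_4). So the algebra is type E_8.

E_8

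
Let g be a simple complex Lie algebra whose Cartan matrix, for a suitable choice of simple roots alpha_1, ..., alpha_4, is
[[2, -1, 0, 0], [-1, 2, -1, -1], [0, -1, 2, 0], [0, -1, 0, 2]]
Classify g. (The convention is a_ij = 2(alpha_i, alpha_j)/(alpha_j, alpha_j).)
D_4 (so(8))

The matrix has rank 4 with 2's on the diagonal. Reading the off-diagonal entries as Dynkin edges (a single edge where a_ij = a_ji = -1; a double or triple edge where a_ij * a_ji = 2 or 3), the diagram is a chain of 2 nodes with a fork of two nodes at one end (D_4). One simple-root ordering that puts it in standard form is (alpha_4, alpha_2, alpha_3, alpha_1). So the algebra is type D_4, i.e. so(8).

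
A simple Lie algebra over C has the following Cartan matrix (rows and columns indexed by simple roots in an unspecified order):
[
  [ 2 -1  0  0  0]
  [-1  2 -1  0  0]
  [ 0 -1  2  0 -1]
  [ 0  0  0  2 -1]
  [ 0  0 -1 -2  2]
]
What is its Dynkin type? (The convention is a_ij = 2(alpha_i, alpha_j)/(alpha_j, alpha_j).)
type B_5

The matrix has rank 5 with 2's on the diagonal. Reading the off-diagonal entries as Dynkin edges (a single edge where a_ij = a_ji = -1; a double or triple edge where a_ij * a_ji = 2 or 3), the diagram is a chain of 5 nodes with a double edge at one end; the terminal node there is the unique short simple root (B_5). One simple-root ordering that puts it in standard form is (alpha_1, alpha_2, alpha_3, alpha_5, alpha_4). So the algebra is type B_5, i.e. so(11).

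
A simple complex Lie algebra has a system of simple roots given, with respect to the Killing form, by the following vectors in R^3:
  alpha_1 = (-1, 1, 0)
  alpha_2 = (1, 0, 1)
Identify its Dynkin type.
Compute the Cartan integers a_ij = 2(alpha_i, alpha_j)/(alpha_j, alpha_j); the resulting 2x2 Cartan matrix is
[[2, -1], [-1, 2]].
All simple roots have the same length, so the diagram is simply laced. The associated Dynkin diagram is a chain of 2 nodes with single edges (A_2), so the type is A_2 (the algebra sl(3)).

A_2 (sl(3))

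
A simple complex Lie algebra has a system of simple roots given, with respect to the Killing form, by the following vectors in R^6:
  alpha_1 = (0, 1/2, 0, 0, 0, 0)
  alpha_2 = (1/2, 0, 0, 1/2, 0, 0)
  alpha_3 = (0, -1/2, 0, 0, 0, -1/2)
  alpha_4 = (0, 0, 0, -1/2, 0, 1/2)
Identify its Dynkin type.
B_4 (so(9))

Compute the Cartan integers a_ij = 2(alpha_i, alpha_j)/(alpha_j, alpha_j); the resulting 4x4 Cartan matrix is
[[2, 0, -1, 0], [0, 2, 0, -1], [-2, 0, 2, -1], [0, -1, -1, 2]].
The roots have two lengths (squared-length ratio 2:1); the short ones are alpha_{1}. The associated Dynkin diagram is a chain of 4 nodes with a double edge at one end; the terminal node there is the unique short simple root (B_4), so the type is B_4 (the algebra so(9)).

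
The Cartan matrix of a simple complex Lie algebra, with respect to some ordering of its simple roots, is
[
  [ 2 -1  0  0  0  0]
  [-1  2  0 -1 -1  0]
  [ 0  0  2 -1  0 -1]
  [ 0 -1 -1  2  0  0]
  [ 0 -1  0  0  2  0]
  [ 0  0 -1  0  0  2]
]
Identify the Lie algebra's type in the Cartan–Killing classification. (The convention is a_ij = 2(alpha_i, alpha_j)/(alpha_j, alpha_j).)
type D_6

The matrix has rank 6 with 2's on the diagonal. Reading the off-diagonal entries as Dynkin edges (a single edge where a_ij = a_ji = -1; a double or triple edge where a_ij * a_ji = 2 or 3), the diagram is a chain of 4 nodes with a fork of two nodes at one end (D_6). One simple-root ordering that puts it in standard form is (alpha_6, alpha_3, alpha_4, alpha_2, alpha_5, alpha_1). So the algebra is type D_6, i.e. so(12).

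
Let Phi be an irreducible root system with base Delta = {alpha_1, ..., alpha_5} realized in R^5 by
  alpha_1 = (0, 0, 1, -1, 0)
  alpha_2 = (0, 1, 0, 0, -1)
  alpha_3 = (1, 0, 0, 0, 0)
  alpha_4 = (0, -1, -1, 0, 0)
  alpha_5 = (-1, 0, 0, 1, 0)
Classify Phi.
B_5 (so(11))

Compute the Cartan integers a_ij = 2(alpha_i, alpha_j)/(alpha_j, alpha_j); the resulting 5x5 Cartan matrix is
[[2, 0, 0, -1, -1], [0, 2, 0, -1, 0], [0, 0, 2, 0, -1], [-1, -1, 0, 2, 0], [-1, 0, -2, 0, 2]].
The roots have two lengths (squared-length ratio 2:1); the short ones are alpha_{3}. The associated Dynkin diagram is a chain of 5 nodes with a double edge at one end; the terminal node there is the unique short simple root (B_5), so the type is B_5 (the algebra so(11)).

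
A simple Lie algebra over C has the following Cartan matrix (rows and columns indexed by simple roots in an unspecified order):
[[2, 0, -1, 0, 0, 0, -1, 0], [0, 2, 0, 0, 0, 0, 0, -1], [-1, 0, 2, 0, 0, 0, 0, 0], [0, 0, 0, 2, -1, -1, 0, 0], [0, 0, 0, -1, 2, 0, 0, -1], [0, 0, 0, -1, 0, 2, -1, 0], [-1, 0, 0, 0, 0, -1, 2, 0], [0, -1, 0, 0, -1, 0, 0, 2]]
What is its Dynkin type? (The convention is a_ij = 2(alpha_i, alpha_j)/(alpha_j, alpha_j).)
type A_8

The matrix has rank 8 with 2's on the diagonal. Reading the off-diagonal entries as Dynkin edges (a single edge where a_ij = a_ji = -1; a double or triple edge where a_ij * a_ji = 2 or 3), the diagram is a chain of 8 nodes with single edges (A_8). One simple-root ordering that puts it in standard form is (alpha_3, alpha_1, alpha_7, alpha_6, alpha_4, alpha_5, alpha_8, alpha_2). So the algebra is type A_8, i.e. sl(9).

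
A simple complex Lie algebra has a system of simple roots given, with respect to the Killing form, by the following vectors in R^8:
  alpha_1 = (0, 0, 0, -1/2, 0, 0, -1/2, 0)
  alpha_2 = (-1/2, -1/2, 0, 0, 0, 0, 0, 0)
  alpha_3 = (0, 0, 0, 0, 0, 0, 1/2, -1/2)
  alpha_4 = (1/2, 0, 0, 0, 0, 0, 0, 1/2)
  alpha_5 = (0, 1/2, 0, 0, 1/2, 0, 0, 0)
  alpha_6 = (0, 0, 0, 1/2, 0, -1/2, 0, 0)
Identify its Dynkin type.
A_6

Compute the Cartan integers a_ij = 2(alpha_i, alpha_j)/(alpha_j, alpha_j); the resulting 6x6 Cartan matrix is
[[2, 0, -1, 0, 0, -1], [0, 2, 0, -1, -1, 0], [-1, 0, 2, -1, 0, 0], [0, -1, -1, 2, 0, 0], [0, -1, 0, 0, 2, 0], [-1, 0, 0, 0, 0, 2]].
All simple roots have the same length, so the diagram is simply laced. The associated Dynkin diagram is a chain of 6 nodes with single edges (A_6), so the type is A_6 (the algebra sl(7)).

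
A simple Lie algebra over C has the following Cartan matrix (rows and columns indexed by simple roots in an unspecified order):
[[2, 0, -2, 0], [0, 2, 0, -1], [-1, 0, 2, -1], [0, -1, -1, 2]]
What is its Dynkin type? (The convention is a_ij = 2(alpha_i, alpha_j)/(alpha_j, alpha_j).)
C_4 (sp(8))

The matrix has rank 4 with 2's on the diagonal. Reading the off-diagonal entries as Dynkin edges (a single edge where a_ij = a_ji = -1; a double or triple edge where a_ij * a_ji = 2 or 3), the diagram is a chain of 4 nodes with a double edge at one end; the terminal node there is the unique long simple root (C_4). One simple-root ordering that puts it in standard form is (alpha_2, alpha_4, alpha_3, alpha_1). So the algebra is type C_4, i.e. sp(8).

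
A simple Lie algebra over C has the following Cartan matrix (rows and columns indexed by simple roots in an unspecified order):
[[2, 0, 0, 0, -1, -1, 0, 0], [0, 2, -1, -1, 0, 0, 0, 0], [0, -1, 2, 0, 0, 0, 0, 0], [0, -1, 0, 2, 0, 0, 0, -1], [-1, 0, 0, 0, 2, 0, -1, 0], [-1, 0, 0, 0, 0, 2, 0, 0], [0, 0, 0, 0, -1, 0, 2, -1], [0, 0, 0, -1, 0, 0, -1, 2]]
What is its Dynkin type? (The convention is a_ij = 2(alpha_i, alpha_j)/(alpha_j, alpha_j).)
A_8 (sl(9))

The matrix has rank 8 with 2's on the diagonal. Reading the off-diagonal entries as Dynkin edges (a single edge where a_ij = a_ji = -1; a double or triple edge where a_ij * a_ji = 2 or 3), the diagram is a chain of 8 nodes with single edges (A_8). One simple-root ordering that puts it in standard form is (alpha_3, alpha_2, alpha_4, alpha_8, alpha_7, alpha_5, alpha_1, alpha_6). So the algebra is type A_8, i.e. sl(9).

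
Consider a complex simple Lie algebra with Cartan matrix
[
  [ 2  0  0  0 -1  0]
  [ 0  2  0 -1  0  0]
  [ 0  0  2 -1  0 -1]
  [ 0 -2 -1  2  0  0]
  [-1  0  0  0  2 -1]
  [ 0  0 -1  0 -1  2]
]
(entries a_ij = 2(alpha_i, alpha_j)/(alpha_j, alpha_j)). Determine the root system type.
B_6

The matrix has rank 6 with 2's on the diagonal. Reading the off-diagonal entries as Dynkin edges (a single edge where a_ij = a_ji = -1; a double or triple edge where a_ij * a_ji = 2 or 3), the diagram is a chain of 6 nodes with a double edge at one end; the terminal node there is the unique short simple root (B_6). One simple-root ordering that puts it in standard form is (alpha_1, alpha_5, alpha_6, alpha_3, alpha_4, alpha_2). So the algebra is type B_6, i.e. so(13).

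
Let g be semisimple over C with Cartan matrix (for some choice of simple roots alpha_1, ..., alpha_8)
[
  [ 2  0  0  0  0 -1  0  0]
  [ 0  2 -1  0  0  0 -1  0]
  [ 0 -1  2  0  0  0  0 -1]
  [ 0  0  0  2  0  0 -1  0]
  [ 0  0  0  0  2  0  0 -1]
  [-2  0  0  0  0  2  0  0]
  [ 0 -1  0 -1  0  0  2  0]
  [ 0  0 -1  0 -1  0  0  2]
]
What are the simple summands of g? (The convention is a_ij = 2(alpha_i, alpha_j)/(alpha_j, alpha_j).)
The diagram associated to this matrix has two connected components: the simple roots {alpha_2, alpha_3, alpha_4, alpha_5, alpha_7, alpha_8} form a chain of 6 nodes with single edges (A_6), and {alpha_1, alpha_6} form a chain of 2 nodes with a double edge at one end; the terminal node there is the unique short simple root (B_2). A semisimple Lie algebra decomposes uniquely as the direct sum of simple ideals, one per connected component of its Dynkin diagram, so g ≅ A_6 ⊕ B_2 (dimension 48 + 10 = 58).

A_6 (sl(7)) + B_2 (so(5))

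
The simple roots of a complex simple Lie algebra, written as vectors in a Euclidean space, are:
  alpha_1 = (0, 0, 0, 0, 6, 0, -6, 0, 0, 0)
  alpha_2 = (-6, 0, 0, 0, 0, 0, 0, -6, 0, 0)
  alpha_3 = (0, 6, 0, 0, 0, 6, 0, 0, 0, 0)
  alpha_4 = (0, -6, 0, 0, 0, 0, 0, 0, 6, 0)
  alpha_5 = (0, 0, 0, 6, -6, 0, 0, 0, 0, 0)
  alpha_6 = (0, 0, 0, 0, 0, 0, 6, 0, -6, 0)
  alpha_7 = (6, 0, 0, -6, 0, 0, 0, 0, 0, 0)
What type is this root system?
Compute the Cartan integers a_ij = 2(alpha_i, alpha_j)/(alpha_j, alpha_j); the resulting 7x7 Cartan matrix is
[[2, 0, 0, 0, -1, -1, 0], [0, 2, 0, 0, 0, 0, -1], [0, 0, 2, -1, 0, 0, 0], [0, 0, -1, 2, 0, -1, 0], [-1, 0, 0, 0, 2, 0, -1], [-1, 0, 0, -1, 0, 2, 0], [0, -1, 0, 0, -1, 0, 2]].
All simple roots have the same length, so the diagram is simply laced. The associated Dynkin diagram is a chain of 7 nodes with single edges (A_7), so the type is A_7 (the algebra sl(8)).

A7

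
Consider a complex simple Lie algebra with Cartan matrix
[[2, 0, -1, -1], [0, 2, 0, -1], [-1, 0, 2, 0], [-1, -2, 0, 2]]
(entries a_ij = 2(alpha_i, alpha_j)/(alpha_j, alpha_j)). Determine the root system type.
B_4

The matrix has rank 4 with 2's on the diagonal. Reading the off-diagonal entries as Dynkin edges (a single edge where a_ij = a_ji = -1; a double or triple edge where a_ij * a_ji = 2 or 3), the diagram is a chain of 4 nodes with a double edge at one end; the terminal node there is the unique short simple root (B_4). One simple-root ordering that puts it in standard form is (alpha_3, alpha_1, alpha_4, alpha_2). So the algebra is type B_4, i.e. so(9).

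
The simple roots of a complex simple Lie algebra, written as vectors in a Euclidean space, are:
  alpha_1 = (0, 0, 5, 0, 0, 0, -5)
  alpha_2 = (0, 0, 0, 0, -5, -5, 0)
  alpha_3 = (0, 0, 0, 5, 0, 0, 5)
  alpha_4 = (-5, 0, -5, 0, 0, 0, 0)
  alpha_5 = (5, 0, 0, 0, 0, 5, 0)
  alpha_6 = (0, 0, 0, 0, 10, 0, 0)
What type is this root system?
type C_6

Compute the Cartan integers a_ij = 2(alpha_i, alpha_j)/(alpha_j, alpha_j); the resulting 6x6 Cartan matrix is
[[2, 0, -1, -1, 0, 0], [0, 2, 0, 0, -1, -1], [-1, 0, 2, 0, 0, 0], [-1, 0, 0, 2, -1, 0], [0, -1, 0, -1, 2, 0], [0, -2, 0, 0, 0, 2]].
The roots have two lengths (squared-length ratio 2:1); the short ones are alpha_{1,2,3,4,5}. The associated Dynkin diagram is a chain of 6 nodes with a double edge at one end; the terminal node there is the unique long simple root (C_6), so the type is C_6 (the algebra sp(12)).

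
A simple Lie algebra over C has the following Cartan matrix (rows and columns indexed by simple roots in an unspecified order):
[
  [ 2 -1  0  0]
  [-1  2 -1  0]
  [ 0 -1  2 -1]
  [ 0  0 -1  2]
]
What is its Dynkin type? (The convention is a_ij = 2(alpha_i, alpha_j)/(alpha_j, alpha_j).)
The matrix has rank 4 with 2's on the diagonal. Reading the off-diagonal entries as Dynkin edges (a single edge where a_ij = a_ji = -1; a double or triple edge where a_ij * a_ji = 2 or 3), the diagram is a chain of 4 nodes with single edges (A_4). One simple-root ordering that puts it in standard form is (alpha_1, alpha_2, alpha_3, alpha_4). So the algebra is type A_4, i.e. sl(5).

type A_4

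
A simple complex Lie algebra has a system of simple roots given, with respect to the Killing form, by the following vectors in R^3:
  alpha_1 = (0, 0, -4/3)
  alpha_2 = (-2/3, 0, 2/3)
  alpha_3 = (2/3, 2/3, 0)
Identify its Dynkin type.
C3

Compute the Cartan integers a_ij = 2(alpha_i, alpha_j)/(alpha_j, alpha_j); the resulting 3x3 Cartan matrix is
[[2, -2, 0], [-1, 2, -1], [0, -1, 2]].
The roots have two lengths (squared-length ratio 2:1); the short ones are alpha_{2,3}. The associated Dynkin diagram is a chain of 3 nodes with a double edge at one end; the terminal node there is the unique long simple root (C_3), so the type is C_3 (the algebra sp(6)).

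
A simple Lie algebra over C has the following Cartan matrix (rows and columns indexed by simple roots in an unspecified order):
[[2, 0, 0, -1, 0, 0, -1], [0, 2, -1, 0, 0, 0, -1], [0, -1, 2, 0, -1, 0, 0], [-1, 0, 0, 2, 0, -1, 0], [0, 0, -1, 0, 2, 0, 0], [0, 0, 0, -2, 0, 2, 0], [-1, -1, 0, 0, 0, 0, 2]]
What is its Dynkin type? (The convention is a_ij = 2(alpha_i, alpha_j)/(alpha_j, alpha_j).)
The matrix has rank 7 with 2's on the diagonal. Reading the off-diagonal entries as Dynkin edges (a single edge where a_ij = a_ji = -1; a double or triple edge where a_ij * a_ji = 2 or 3), the diagram is a chain of 7 nodes with a double edge at one end; the terminal node there is the unique long simple root (C_7). One simple-root ordering that puts it in standard form is (alpha_5, alpha_3, alpha_2, alpha_7, alpha_1, alpha_4, alpha_6). So the algebra is type C_7, i.e. sp(14).

type C_7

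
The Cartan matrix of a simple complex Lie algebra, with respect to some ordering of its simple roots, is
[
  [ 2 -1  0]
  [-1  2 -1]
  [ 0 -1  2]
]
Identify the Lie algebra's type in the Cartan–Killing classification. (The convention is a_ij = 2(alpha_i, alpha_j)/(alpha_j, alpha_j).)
A_3

The matrix has rank 3 with 2's on the diagonal. Reading the off-diagonal entries as Dynkin edges (a single edge where a_ij = a_ji = -1; a double or triple edge where a_ij * a_ji = 2 or 3), the diagram is a chain of 3 nodes with single edges (A_3). One simple-root ordering that puts it in standard form is (alpha_3, alpha_2, alpha_1). So the algebra is type A_3, i.e. sl(4).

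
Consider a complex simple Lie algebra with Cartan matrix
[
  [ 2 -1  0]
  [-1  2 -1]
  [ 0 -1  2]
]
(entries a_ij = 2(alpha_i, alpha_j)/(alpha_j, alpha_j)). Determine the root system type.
A_3 (sl(4))

The matrix has rank 3 with 2's on the diagonal. Reading the off-diagonal entries as Dynkin edges (a single edge where a_ij = a_ji = -1; a double or triple edge where a_ij * a_ji = 2 or 3), the diagram is a chain of 3 nodes with single edges (A_3). One simple-root ordering that puts it in standard form is (alpha_1, alpha_2, alpha_3). So the algebra is type A_3, i.e. sl(4).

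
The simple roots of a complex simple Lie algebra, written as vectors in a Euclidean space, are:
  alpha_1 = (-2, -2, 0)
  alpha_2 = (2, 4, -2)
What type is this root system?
G2

Compute the Cartan integers a_ij = 2(alpha_i, alpha_j)/(alpha_j, alpha_j); the resulting 2x2 Cartan matrix is
[[2, -1], [-3, 2]].
The roots have two lengths (squared-length ratio 3:1); the short ones are alpha_{1}. The associated Dynkin diagram is two nodes joined by a triple edge (G_2), so the type is G_2.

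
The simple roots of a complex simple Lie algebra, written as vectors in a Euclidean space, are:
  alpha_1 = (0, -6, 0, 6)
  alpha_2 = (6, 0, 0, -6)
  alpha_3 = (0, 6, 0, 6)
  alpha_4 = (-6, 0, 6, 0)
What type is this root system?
Compute the Cartan integers a_ij = 2(alpha_i, alpha_j)/(alpha_j, alpha_j); the resulting 4x4 Cartan matrix is
[[2, -1, 0, 0], [-1, 2, -1, -1], [0, -1, 2, 0], [0, -1, 0, 2]].
All simple roots have the same length, so the diagram is simply laced. The associated Dynkin diagram is a chain of 2 nodes with a fork of two nodes at one end (D_4), so the type is D_4 (the algebra so(8)).

D_4 (so(8))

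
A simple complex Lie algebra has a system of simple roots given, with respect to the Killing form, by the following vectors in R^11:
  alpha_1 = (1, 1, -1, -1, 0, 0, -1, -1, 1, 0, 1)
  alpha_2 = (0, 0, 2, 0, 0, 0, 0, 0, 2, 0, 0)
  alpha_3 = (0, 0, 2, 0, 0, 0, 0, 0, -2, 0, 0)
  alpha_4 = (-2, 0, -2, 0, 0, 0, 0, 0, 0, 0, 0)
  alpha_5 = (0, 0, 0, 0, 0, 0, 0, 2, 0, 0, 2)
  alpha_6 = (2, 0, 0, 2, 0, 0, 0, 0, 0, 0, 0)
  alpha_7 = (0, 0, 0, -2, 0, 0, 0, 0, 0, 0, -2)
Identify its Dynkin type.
Compute the Cartan integers a_ij = 2(alpha_i, alpha_j)/(alpha_j, alpha_j); the resulting 7x7 Cartan matrix is
[[2, 0, -1, 0, 0, 0, 0], [0, 2, 0, -1, 0, 0, 0], [-1, 0, 2, -1, 0, 0, 0], [0, -1, -1, 2, 0, -1, 0], [0, 0, 0, 0, 2, 0, -1], [0, 0, 0, -1, 0, 2, -1], [0, 0, 0, 0, -1, -1, 2]].
All simple roots have the same length, so the diagram is simply laced. The associated Dynkin diagram is a chain of 6 nodes with one extra node attached to the third node from one end (E_7), so the type is E_7.

E_7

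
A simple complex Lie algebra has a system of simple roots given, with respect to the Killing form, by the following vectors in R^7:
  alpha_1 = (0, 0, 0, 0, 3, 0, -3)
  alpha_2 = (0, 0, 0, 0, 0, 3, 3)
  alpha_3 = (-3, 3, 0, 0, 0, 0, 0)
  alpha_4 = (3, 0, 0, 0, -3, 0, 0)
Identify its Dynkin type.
Compute the Cartan integers a_ij = 2(alpha_i, alpha_j)/(alpha_j, alpha_j); the resulting 4x4 Cartan matrix is
[[2, -1, 0, -1], [-1, 2, 0, 0], [0, 0, 2, -1], [-1, 0, -1, 2]].
All simple roots have the same length, so the diagram is simply laced. The associated Dynkin diagram is a chain of 4 nodes with single edges (A_4), so the type is A_4 (the algebra sl(5)).

A4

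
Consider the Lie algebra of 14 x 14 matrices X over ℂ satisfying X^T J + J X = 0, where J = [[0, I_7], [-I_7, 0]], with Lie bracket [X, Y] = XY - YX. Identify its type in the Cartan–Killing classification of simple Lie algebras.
This is sp(14), which has dimension 14(14+1)/2 = 105 and rank 14/2 = 7. In the classification of classical Lie algebras, the symplectic algebra sp(2n) has type C_n; here n = 7, so the Dynkin diagram is a chain of 7 nodes with a double edge at one end; the terminal node there is the unique long simple root (C_7). Hence the type is C_7.

C_7 (sp(14))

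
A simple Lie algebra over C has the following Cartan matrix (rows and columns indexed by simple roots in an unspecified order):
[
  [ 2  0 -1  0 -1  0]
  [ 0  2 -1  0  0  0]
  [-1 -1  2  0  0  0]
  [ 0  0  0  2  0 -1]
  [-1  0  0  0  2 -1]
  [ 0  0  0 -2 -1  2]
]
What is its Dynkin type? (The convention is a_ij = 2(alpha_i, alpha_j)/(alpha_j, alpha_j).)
B6

The matrix has rank 6 with 2's on the diagonal. Reading the off-diagonal entries as Dynkin edges (a single edge where a_ij = a_ji = -1; a double or triple edge where a_ij * a_ji = 2 or 3), the diagram is a chain of 6 nodes with a double edge at one end; the terminal node there is the unique short simple root (B_6). One simple-root ordering that puts it in standard form is (alpha_2, alpha_3, alpha_1, alpha_5, alpha_6, alpha_4). So the algebra is type B_6, i.e. so(13).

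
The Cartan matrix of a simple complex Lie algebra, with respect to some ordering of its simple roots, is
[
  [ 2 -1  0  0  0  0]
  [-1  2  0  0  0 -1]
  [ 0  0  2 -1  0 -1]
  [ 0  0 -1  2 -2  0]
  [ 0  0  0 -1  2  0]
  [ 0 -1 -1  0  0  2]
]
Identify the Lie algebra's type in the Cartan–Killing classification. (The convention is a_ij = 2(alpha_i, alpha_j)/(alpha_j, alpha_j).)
B_6 (so(13))

The matrix has rank 6 with 2's on the diagonal. Reading the off-diagonal entries as Dynkin edges (a single edge where a_ij = a_ji = -1; a double or triple edge where a_ij * a_ji = 2 or 3), the diagram is a chain of 6 nodes with a double edge at one end; the terminal node there is the unique short simple root (B_6). One simple-root ordering that puts it in standard form is (alpha_1, alpha_2, alpha_6, alpha_3, alpha_4, alpha_5). So the algebra is type B_6, i.e. so(13).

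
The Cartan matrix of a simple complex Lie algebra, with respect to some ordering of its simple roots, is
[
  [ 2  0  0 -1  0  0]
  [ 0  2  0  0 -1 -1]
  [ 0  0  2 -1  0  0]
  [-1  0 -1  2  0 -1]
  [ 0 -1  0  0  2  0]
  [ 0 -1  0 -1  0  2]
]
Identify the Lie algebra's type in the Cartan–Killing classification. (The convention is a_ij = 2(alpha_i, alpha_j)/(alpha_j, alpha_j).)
The matrix has rank 6 with 2's on the diagonal. Reading the off-diagonal entries as Dynkin edges (a single edge where a_ij = a_ji = -1; a double or triple edge where a_ij * a_ji = 2 or 3), the diagram is a chain of 4 nodes with a fork of two nodes at one end (D_6). One simple-root ordering that puts it in standard form is (alpha_5, alpha_2, alpha_6, alpha_4, alpha_1, alpha_3). So the algebra is type D_6, i.e. so(12).

D_6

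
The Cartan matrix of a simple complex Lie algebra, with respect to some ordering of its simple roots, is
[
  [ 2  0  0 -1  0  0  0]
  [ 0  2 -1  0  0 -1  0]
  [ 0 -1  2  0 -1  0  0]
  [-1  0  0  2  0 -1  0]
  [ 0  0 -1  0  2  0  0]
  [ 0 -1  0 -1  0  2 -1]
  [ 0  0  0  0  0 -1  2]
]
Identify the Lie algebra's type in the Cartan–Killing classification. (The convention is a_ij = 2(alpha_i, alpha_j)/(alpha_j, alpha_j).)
The matrix has rank 7 with 2's on the diagonal. Reading the off-diagonal entries as Dynkin edges (a single edge where a_ij = a_ji = -1; a double or triple edge where a_ij * a_ji = 2 or 3), the diagram is a chain of 6 nodes with one extra node attached to the third node from one end (E_7). One simple-root ordering that puts it in standard form is (alpha_1, alpha_7, alpha_4, alpha_6, alpha_2, alpha_3, alpha_5). So the algebra is type E_7.

E_7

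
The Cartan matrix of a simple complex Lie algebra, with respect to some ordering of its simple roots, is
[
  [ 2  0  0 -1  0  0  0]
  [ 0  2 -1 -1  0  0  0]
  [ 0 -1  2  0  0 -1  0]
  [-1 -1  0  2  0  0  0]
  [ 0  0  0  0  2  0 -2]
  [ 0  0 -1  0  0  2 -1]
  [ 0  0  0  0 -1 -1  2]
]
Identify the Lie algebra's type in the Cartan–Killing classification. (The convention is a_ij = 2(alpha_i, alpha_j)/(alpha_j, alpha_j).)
C7

The matrix has rank 7 with 2's on the diagonal. Reading the off-diagonal entries as Dynkin edges (a single edge where a_ij = a_ji = -1; a double or triple edge where a_ij * a_ji = 2 or 3), the diagram is a chain of 7 nodes with a double edge at one end; the terminal node there is the unique long simple root (C_7). One simple-root ordering that puts it in standard form is (alpha_1, alpha_4, alpha_2, alpha_3, alpha_6, alpha_7, alpha_5). So the algebra is type C_7, i.e. sp(14).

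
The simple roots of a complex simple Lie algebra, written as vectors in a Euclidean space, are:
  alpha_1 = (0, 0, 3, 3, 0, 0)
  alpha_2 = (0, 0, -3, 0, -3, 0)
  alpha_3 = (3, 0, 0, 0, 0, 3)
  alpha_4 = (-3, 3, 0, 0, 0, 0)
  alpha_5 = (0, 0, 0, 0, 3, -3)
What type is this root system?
A_5 (sl(6))

Compute the Cartan integers a_ij = 2(alpha_i, alpha_j)/(alpha_j, alpha_j); the resulting 5x5 Cartan matrix is
[[2, -1, 0, 0, 0], [-1, 2, 0, 0, -1], [0, 0, 2, -1, -1], [0, 0, -1, 2, 0], [0, -1, -1, 0, 2]].
All simple roots have the same length, so the diagram is simply laced. The associated Dynkin diagram is a chain of 5 nodes with single edges (A_5), so the type is A_5 (the algebra sl(6)).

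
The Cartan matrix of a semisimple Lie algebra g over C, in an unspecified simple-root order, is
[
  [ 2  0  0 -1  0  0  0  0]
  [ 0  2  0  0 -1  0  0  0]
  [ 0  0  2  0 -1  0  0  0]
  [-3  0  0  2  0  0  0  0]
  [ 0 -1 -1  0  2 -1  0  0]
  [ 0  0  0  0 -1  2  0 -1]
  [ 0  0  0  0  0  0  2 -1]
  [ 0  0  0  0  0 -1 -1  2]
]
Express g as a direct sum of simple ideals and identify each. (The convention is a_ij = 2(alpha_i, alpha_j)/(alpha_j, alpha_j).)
The diagram associated to this matrix has two connected components: the simple roots {alpha_2, alpha_3, alpha_5, alpha_6, alpha_7, alpha_8} form a chain of 4 nodes with a fork of two nodes at one end (D_6), and {alpha_1, alpha_4} form two nodes joined by a triple edge (G_2). A semisimple Lie algebra decomposes uniquely as the direct sum of simple ideals, one per connected component of its Dynkin diagram, so g ≅ D_6 ⊕ G_2 (dimension 66 + 14 = 80).

D6 + G2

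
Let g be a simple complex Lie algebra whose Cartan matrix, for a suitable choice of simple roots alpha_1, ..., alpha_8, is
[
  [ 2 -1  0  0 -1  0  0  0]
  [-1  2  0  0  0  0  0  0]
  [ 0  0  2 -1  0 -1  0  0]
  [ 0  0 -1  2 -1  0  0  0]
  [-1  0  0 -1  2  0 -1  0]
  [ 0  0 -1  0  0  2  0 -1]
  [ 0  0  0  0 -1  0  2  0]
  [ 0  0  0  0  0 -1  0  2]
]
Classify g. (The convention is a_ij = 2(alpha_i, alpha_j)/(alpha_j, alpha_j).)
The matrix has rank 8 with 2's on the diagonal. Reading the off-diagonal entries as Dynkin edges (a single edge where a_ij = a_ji = -1; a double or triple edge where a_ij * a_ji = 2 or 3), the diagram is a chain of 7 nodes with one extra node attached to the third node from one end (E_8). One simple-root ordering that puts it in standard form is (alpha_2, alpha_7, alpha_1, alpha_5, alpha_4, alpha_3, alpha_6, alpha_8). So the algebra is type E_8.

E8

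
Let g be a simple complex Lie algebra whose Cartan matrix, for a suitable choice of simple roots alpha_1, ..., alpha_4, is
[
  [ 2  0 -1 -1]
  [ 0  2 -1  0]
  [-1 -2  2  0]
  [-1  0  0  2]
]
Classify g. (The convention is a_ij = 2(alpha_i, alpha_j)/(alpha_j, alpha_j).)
B_4 (so(9))

The matrix has rank 4 with 2's on the diagonal. Reading the off-diagonal entries as Dynkin edges (a single edge where a_ij = a_ji = -1; a double or triple edge where a_ij * a_ji = 2 or 3), the diagram is a chain of 4 nodes with a double edge at one end; the terminal node there is the unique short simple root (B_4). One simple-root ordering that puts it in standard form is (alpha_4, alpha_1, alpha_3, alpha_2). So the algebra is type B_4, i.e. so(9).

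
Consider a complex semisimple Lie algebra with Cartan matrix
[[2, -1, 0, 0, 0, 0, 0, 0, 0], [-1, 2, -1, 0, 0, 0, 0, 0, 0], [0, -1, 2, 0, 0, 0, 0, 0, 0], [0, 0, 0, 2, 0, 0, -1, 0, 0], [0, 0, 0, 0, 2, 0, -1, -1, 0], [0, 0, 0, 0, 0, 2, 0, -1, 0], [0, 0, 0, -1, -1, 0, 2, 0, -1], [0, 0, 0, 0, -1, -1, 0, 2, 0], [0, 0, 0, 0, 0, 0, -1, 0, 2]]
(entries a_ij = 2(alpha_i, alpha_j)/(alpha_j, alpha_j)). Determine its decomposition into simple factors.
The diagram associated to this matrix has two connected components: the simple roots {alpha_1, alpha_2, alpha_3} form a chain of 3 nodes with single edges (A_3), and {alpha_4, alpha_5, alpha_6, alpha_7, alpha_8, alpha_9} form a chain of 4 nodes with a fork of two nodes at one end (D_6). A semisimple Lie algebra decomposes uniquely as the direct sum of simple ideals, one per connected component of its Dynkin diagram, so g ≅ A_3 ⊕ D_6 (dimension 15 + 66 = 81).

type A_3 + type D_6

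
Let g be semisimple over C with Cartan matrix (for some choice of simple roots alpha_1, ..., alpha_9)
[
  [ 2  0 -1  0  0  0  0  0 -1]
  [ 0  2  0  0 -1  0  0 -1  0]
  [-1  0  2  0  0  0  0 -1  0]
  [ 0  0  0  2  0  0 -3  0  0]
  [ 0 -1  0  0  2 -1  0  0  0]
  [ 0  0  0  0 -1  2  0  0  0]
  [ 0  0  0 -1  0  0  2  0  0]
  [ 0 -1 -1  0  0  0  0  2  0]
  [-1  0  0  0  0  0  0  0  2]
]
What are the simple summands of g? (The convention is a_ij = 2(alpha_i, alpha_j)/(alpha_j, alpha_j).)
A_7 (sl(8)) ⊕ G_2

The diagram associated to this matrix has two connected components: the simple roots {alpha_1, alpha_2, alpha_3, alpha_5, alpha_6, alpha_8, alpha_9} form a chain of 7 nodes with single edges (A_7), and {alpha_4, alpha_7} form two nodes joined by a triple edge (G_2). A semisimple Lie algebra decomposes uniquely as the direct sum of simple ideals, one per connected component of its Dynkin diagram, so g ≅ A_7 ⊕ G_2 (dimension 63 + 14 = 77).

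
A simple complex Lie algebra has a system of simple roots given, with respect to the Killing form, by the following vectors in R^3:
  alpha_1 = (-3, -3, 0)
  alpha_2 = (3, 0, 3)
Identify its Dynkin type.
Compute the Cartan integers a_ij = 2(alpha_i, alpha_j)/(alpha_j, alpha_j); the resulting 2x2 Cartan matrix is
[[2, -1], [-1, 2]].
All simple roots have the same length, so the diagram is simply laced. The associated Dynkin diagram is a chain of 2 nodes with single edges (A_2), so the type is A_2 (the algebra sl(3)).

A2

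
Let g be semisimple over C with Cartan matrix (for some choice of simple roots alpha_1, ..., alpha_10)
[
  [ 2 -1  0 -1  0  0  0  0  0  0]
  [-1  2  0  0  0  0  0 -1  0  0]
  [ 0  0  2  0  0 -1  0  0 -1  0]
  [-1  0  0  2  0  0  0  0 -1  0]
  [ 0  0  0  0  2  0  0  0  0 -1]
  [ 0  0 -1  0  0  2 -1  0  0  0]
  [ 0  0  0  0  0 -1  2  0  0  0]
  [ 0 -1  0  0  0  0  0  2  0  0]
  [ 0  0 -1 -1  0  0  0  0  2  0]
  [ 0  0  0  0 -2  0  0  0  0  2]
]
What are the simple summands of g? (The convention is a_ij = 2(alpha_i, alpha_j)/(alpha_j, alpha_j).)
type A_8 ⊕ type B_2

The diagram associated to this matrix has two connected components: the simple roots {alpha_1, alpha_2, alpha_3, alpha_4, alpha_6, alpha_7, alpha_8, alpha_9} form a chain of 8 nodes with single edges (A_8), and {alpha_5, alpha_10} form a chain of 2 nodes with a double edge at one end; the terminal node there is the unique short simple root (B_2). A semisimple Lie algebra decomposes uniquely as the direct sum of simple ideals, one per connected component of its Dynkin diagram, so g ≅ A_8 ⊕ B_2 (dimension 80 + 10 = 90).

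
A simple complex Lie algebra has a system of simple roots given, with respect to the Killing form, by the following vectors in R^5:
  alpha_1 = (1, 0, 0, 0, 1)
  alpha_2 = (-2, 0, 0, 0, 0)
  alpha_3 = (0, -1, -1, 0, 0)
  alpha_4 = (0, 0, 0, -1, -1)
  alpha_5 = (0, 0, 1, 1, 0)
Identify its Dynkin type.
Compute the Cartan integers a_ij = 2(alpha_i, alpha_j)/(alpha_j, alpha_j); the resulting 5x5 Cartan matrix is
[[2, -1, 0, -1, 0], [-2, 2, 0, 0, 0], [0, 0, 2, 0, -1], [-1, 0, 0, 2, -1], [0, 0, -1, -1, 2]].
The roots have two lengths (squared-length ratio 2:1); the short ones are alpha_{1,3,4,5}. The associated Dynkin diagram is a chain of 5 nodes with a double edge at one end; the terminal node there is the unique long simple root (C_5), so the type is C_5 (the algebra sp(10)).

C5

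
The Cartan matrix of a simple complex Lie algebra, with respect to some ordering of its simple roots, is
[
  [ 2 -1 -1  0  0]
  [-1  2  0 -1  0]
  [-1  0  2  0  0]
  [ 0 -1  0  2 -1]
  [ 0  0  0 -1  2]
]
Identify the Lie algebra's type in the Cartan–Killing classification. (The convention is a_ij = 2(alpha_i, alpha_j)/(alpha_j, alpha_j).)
A_5 (sl(6))

The matrix has rank 5 with 2's on the diagonal. Reading the off-diagonal entries as Dynkin edges (a single edge where a_ij = a_ji = -1; a double or triple edge where a_ij * a_ji = 2 or 3), the diagram is a chain of 5 nodes with single edges (A_5). One simple-root ordering that puts it in standard form is (alpha_3, alpha_1, alpha_2, alpha_4, alpha_5). So the algebra is type A_5, i.e. sl(6).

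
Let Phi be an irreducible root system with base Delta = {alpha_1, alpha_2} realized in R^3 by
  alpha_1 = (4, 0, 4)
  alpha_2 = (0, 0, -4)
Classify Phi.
B_2

Compute the Cartan integers a_ij = 2(alpha_i, alpha_j)/(alpha_j, alpha_j); the resulting 2x2 Cartan matrix is
[[2, -2], [-1, 2]].
The roots have two lengths (squared-length ratio 2:1); the short ones are alpha_{2}. The associated Dynkin diagram is a chain of 2 nodes with a double edge at one end; the terminal node there is the unique short simple root (B_2), so the type is B_2 (the algebra so(5)).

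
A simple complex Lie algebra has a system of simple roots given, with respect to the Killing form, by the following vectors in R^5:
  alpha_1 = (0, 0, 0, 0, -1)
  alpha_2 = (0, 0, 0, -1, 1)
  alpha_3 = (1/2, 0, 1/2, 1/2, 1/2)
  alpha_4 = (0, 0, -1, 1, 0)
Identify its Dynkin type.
F4

Compute the Cartan integers a_ij = 2(alpha_i, alpha_j)/(alpha_j, alpha_j); the resulting 4x4 Cartan matrix is
[[2, -1, -1, 0], [-2, 2, 0, -1], [-1, 0, 2, 0], [0, -1, 0, 2]].
The roots have two lengths (squared-length ratio 2:1); the short ones are alpha_{1,3}. The associated Dynkin diagram is a chain of 4 nodes with a double edge between the middle two (F_4), so the type is F_4.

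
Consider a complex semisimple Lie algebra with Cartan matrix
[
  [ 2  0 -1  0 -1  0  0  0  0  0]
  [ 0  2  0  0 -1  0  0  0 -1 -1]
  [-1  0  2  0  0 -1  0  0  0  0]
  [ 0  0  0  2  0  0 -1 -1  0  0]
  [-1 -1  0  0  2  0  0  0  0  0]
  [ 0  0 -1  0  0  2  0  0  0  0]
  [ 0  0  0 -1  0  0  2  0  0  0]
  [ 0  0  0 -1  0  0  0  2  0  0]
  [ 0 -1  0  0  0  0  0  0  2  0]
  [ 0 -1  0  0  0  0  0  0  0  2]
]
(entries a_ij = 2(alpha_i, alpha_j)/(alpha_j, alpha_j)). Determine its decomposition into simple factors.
The diagram associated to this matrix has two connected components: the simple roots {alpha_4, alpha_7, alpha_8} form a chain of 3 nodes with single edges (A_3), and {alpha_1, alpha_2, alpha_3, alpha_5, alpha_6, alpha_9, alpha_10} form a chain of 5 nodes with a fork of two nodes at one end (D_7). A semisimple Lie algebra decomposes uniquely as the direct sum of simple ideals, one per connected component of its Dynkin diagram, so g ≅ A_3 ⊕ D_7 (dimension 15 + 91 = 106).

A_3 (sl(4)) ⊕ D_7 (so(14))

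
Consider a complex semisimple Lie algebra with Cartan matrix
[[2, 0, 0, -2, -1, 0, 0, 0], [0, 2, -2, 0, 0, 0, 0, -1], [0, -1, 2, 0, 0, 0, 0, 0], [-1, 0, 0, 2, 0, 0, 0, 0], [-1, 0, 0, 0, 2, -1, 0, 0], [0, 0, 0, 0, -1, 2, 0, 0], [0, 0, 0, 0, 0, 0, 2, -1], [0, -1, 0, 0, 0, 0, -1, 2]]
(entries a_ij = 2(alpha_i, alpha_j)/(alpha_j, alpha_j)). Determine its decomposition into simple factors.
The diagram associated to this matrix has two connected components: the simple roots {alpha_1, alpha_4, alpha_5, alpha_6} form a chain of 4 nodes with a double edge at one end; the terminal node there is the unique short simple root (B_4), and {alpha_2, alpha_3, alpha_7, alpha_8} form a chain of 4 nodes with a double edge at one end; the terminal node there is the unique short simple root (B_4). A semisimple Lie algebra decomposes uniquely as the direct sum of simple ideals, one per connected component of its Dynkin diagram, so g ≅ B_4 ⊕ B_4 (dimension 36 + 36 = 72).

B_4 + B_4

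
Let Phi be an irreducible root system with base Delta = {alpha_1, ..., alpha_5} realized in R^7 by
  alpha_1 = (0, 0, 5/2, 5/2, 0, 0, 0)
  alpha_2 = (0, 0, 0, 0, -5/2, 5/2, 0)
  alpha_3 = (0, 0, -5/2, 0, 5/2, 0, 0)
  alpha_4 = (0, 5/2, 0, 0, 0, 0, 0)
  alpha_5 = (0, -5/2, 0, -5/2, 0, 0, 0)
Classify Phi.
Compute the Cartan integers a_ij = 2(alpha_i, alpha_j)/(alpha_j, alpha_j); the resulting 5x5 Cartan matrix is
[[2, 0, -1, 0, -1], [0, 2, -1, 0, 0], [-1, -1, 2, 0, 0], [0, 0, 0, 2, -1], [-1, 0, 0, -2, 2]].
The roots have two lengths (squared-length ratio 2:1); the short ones are alpha_{4}. The associated Dynkin diagram is a chain of 5 nodes with a double edge at one end; the terminal node there is the unique short simple root (B_5), so the type is B_5 (the algebra so(11)).

B5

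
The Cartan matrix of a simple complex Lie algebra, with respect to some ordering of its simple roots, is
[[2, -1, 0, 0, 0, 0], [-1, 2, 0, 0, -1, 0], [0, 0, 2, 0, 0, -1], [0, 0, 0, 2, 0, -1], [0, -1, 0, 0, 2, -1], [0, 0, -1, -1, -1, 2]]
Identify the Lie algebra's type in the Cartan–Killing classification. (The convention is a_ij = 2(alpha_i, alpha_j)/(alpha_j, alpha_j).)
The matrix has rank 6 with 2's on the diagonal. Reading the off-diagonal entries as Dynkin edges (a single edge where a_ij = a_ji = -1; a double or triple edge where a_ij * a_ji = 2 or 3), the diagram is a chain of 4 nodes with a fork of two nodes at one end (D_6). One simple-root ordering that puts it in standard form is (alpha_1, alpha_2, alpha_5, alpha_6, alpha_3, alpha_4). So the algebra is type D_6, i.e. so(12).

type D_6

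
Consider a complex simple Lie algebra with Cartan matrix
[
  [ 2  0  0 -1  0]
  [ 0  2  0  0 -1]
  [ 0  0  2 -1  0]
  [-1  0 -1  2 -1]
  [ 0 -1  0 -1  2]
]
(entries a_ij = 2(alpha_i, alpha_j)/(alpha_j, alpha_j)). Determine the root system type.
type D_5

The matrix has rank 5 with 2's on the diagonal. Reading the off-diagonal entries as Dynkin edges (a single edge where a_ij = a_ji = -1; a double or triple edge where a_ij * a_ji = 2 or 3), the diagram is a chain of 3 nodes with a fork of two nodes at one end (D_5). One simple-root ordering that puts it in standard form is (alpha_2, alpha_5, alpha_4, alpha_3, alpha_1). So the algebra is type D_5, i.e. so(10).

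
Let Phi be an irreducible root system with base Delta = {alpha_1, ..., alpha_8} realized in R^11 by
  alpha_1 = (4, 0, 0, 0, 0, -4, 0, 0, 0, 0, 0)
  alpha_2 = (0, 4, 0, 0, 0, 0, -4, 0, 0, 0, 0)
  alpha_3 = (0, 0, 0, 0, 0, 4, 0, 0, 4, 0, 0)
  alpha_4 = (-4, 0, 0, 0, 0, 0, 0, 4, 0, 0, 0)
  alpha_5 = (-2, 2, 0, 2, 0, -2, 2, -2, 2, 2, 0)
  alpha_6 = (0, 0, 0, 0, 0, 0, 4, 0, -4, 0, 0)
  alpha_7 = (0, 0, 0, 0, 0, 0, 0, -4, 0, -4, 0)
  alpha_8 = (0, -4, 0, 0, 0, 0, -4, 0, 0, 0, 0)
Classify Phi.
Compute the Cartan integers a_ij = 2(alpha_i, alpha_j)/(alpha_j, alpha_j); the resulting 8x8 Cartan matrix is
[[2, 0, -1, -1, 0, 0, 0, 0], [0, 2, 0, 0, 0, -1, 0, 0], [-1, 0, 2, 0, 0, -1, 0, 0], [-1, 0, 0, 2, 0, 0, -1, 0], [0, 0, 0, 0, 2, 0, 0, -1], [0, -1, -1, 0, 0, 2, 0, -1], [0, 0, 0, -1, 0, 0, 2, 0], [0, 0, 0, 0, -1, -1, 0, 2]].
All simple roots have the same length, so the diagram is simply laced. The associated Dynkin diagram is a chain of 7 nodes with one extra node attached to the third node from one end (E_8), so the type is E_8.

E_8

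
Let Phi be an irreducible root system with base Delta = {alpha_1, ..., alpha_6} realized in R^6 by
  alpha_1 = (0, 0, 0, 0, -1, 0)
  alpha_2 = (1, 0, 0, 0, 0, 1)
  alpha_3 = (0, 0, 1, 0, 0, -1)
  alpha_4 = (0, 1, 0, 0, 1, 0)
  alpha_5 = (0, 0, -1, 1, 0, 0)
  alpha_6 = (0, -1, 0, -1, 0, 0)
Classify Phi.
B_6

Compute the Cartan integers a_ij = 2(alpha_i, alpha_j)/(alpha_j, alpha_j); the resulting 6x6 Cartan matrix is
[[2, 0, 0, -1, 0, 0], [0, 2, -1, 0, 0, 0], [0, -1, 2, 0, -1, 0], [-2, 0, 0, 2, 0, -1], [0, 0, -1, 0, 2, -1], [0, 0, 0, -1, -1, 2]].
The roots have two lengths (squared-length ratio 2:1); the short ones are alpha_{1}. The associated Dynkin diagram is a chain of 6 nodes with a double edge at one end; the terminal node there is the unique short simple root (B_6), so the type is B_6 (the algebra so(13)).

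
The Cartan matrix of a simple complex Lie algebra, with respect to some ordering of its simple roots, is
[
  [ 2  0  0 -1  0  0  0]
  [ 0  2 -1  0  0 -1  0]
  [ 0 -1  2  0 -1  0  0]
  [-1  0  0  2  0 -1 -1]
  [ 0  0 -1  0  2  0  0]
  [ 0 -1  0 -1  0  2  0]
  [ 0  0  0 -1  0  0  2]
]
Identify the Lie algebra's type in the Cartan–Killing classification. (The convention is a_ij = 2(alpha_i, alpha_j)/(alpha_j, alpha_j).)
The matrix has rank 7 with 2's on the diagonal. Reading the off-diagonal entries as Dynkin edges (a single edge where a_ij = a_ji = -1; a double or triple edge where a_ij * a_ji = 2 or 3), the diagram is a chain of 5 nodes with a fork of two nodes at one end (D_7). One simple-root ordering that puts it in standard form is (alpha_5, alpha_3, alpha_2, alpha_6, alpha_4, alpha_7, alpha_1). So the algebra is type D_7, i.e. so(14).

D_7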